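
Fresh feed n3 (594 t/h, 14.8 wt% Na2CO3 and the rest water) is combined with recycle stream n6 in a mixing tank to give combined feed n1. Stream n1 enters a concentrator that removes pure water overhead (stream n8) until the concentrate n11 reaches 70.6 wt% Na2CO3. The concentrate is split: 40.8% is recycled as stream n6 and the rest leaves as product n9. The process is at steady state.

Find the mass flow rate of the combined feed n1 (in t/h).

Overall Na2CO3 balance (none leaves overhead): Na2CO3 in fresh feed = Na2CO3 in product, i.e. 594×0.148 = (1−0.408)·n11·0.706.
n11 = 87.912/(0.706×0.592) = 210.34 t/h.
Recycle n6 = 0.408×210.34 = 85.819 t/h.
Combined feed n1 = 594 + 85.819 = 679.82 t/h.

679.8 t/h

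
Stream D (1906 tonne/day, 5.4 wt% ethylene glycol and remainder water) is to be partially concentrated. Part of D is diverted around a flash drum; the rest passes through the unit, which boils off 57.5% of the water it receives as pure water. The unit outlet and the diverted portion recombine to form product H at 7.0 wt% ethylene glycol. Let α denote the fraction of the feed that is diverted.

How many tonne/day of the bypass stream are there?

1105 tonne/day

All 1906×0.054 = 102.92 tonne/day of ethylene glycol reaches H, so H = 102.92/0.070 = 1470.3 tonne/day and vapour = 435.66 tonne/day.
The evaporator receives (1−α)·1906 of feed at 0.946 water and removes 0.575 of that water:
0.575×0.946×(1−α)×1906 = 435.66
(1−α) = 435.66/1036.8 = 0.4202;  α = 0.5798.
Bypass flow = 0.5798×1906 = 1105.1 tonne/day.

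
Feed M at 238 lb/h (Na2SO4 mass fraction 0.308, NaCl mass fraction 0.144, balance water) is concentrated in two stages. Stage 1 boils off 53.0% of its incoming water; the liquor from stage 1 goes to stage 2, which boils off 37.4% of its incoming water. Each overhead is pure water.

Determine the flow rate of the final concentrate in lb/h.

145.9 lb/h

water in feed = 238×0.548 = 130.42 lb/h.
After stage 1: water left = (1−0.530)×130.42 = 61.299; stream total = 168.88 lb/h.
After stage 2: water left = (1−0.374)×61.299 = 38.373; final concentrate = 145.95 lb/h.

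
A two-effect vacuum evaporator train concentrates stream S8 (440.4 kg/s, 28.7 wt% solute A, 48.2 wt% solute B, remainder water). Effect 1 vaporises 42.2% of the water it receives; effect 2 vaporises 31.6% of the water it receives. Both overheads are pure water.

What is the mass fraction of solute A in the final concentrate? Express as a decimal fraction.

0.3336

water in feed = 440.4×0.231 = 101.73 kg/s.
After stage 1: water left = (1−0.422)×101.73 = 58.801; stream total = 397.47 kg/s.
After stage 2: water left = (1−0.316)×58.801 = 40.22; final concentrate = 378.89 kg/s.
solute A fraction = 126.39/378.89 = 0.3336.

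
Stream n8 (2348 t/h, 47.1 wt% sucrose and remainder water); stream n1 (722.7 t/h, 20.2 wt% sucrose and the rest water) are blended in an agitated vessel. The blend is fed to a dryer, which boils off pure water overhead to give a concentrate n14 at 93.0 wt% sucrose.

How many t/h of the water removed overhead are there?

sucrose entering = 2348×0.471 + 722.7×0.202 = 1251.9 t/h.
All sucrose reports to n14, so n14 = 1251.9/0.930 = 1346.1 t/h.
Total feed = 3070.7 t/h; overhead = 3070.7 − 1346.1 = 1724.6 t/h.

1725 t/h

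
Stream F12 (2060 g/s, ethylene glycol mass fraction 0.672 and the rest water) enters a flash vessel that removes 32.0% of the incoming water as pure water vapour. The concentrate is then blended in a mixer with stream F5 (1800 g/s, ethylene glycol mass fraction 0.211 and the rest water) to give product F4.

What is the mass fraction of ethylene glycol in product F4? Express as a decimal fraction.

0.484

Vapour removed = 0.320×0.328×2060 = 216.22 g/s; concentrate = 1843.8 g/s.
ethylene glycol reaching the mixer = 1384.3 (from concentrate) + 1800×0.211 = 1764.1 g/s.
Product flow = 1843.8 + 1800 = 3643.8 g/s; ethylene glycol fraction = 0.484.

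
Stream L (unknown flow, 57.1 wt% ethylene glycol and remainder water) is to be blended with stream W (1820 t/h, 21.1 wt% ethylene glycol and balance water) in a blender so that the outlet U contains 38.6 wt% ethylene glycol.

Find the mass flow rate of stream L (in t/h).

Let L be the unknown flow. Total out = 1820 + L.
ethylene glycol balance: 384.02 + 0.571·L = 0.386·(1820 + L)
(0.571 − 0.386)·L = 0.386×1820 − 384.02 = 318.5
L = 318.5 / 0.185 = 1721.6 t/h

1722 t/h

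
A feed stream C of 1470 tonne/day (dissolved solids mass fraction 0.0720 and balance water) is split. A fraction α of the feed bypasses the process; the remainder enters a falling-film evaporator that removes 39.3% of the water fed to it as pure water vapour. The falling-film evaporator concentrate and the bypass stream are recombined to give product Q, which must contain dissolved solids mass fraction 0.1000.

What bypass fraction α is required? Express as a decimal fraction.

0.232

All 1470×0.072 = 105.84 tonne/day of dissolved solids reaches Q, so Q = 105.84/0.100 = 1058.4 tonne/day and vapour = 411.6 tonne/day.
The evaporator receives (1−α)·1470 of feed at 0.928 water and removes 0.393 of that water:
0.393×0.928×(1−α)×1470 = 411.6
(1−α) = 411.6/536.11 = 0.7677;  α = 0.2323.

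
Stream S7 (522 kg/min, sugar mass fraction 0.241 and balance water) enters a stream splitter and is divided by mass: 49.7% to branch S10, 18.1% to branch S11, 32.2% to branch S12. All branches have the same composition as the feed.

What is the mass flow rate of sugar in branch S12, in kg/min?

Branch S12 total = 0.322×522 = 168.08 kg/min.
sugar in S12 = 0.241×168.08 = 40.508 kg/min.

40.51 kg/min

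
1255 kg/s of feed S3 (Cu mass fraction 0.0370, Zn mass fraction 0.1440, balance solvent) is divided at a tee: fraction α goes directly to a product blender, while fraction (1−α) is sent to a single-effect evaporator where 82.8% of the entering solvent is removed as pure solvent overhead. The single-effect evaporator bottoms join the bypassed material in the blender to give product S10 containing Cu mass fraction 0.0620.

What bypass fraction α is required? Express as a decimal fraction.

All 1255×0.037 = 46.435 kg/s of Cu reaches S10, so S10 = 46.435/0.062 = 748.95 kg/s and vapour = 506.05 kg/s.
The evaporator receives (1−α)·1255 of feed at 0.819 solvent and removes 0.828 of that solvent:
0.828×0.819×(1−α)×1255 = 506.05
(1−α) = 506.05/851.06 = 0.5946;  α = 0.4054.

0.405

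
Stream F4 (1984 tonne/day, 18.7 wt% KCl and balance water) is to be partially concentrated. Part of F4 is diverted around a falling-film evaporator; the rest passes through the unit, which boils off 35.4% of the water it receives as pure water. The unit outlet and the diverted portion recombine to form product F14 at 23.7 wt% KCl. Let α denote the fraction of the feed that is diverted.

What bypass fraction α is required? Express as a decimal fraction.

0.267

All 1984×0.187 = 371.01 tonne/day of KCl reaches F14, so F14 = 371.01/0.237 = 1565.4 tonne/day and vapour = 418.57 tonne/day.
The evaporator receives (1−α)·1984 of feed at 0.813 water and removes 0.354 of that water:
0.354×0.813×(1−α)×1984 = 418.57
(1−α) = 418.57/571 = 0.7330;  α = 0.2670.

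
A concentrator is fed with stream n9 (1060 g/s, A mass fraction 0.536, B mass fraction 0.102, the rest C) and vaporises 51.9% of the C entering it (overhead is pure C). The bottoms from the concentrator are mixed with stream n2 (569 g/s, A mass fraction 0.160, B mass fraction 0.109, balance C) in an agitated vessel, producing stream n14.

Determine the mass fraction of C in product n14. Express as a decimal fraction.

Vapour removed = 0.519×0.362×1060 = 199.15 g/s; concentrate = 860.85 g/s.
C reaching the mixer = 184.57 (from concentrate) + 569×0.731 = 600.51 g/s.
Product flow = 860.85 + 569 = 1429.8 g/s; C fraction = 0.420.

0.420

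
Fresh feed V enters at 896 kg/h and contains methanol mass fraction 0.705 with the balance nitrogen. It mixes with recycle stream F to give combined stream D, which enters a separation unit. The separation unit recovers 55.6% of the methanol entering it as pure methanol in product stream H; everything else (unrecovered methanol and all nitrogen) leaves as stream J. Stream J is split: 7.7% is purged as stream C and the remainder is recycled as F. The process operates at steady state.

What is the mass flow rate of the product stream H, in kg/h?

methanol in D: m_A = 896×0.705 + (1−0.077)·(1−0.556)·m_A, so m_A = 631.68/0.5902 = 1070.3 kg/h.
Product H = 0.556×1070.3 = 595.09 kg/h.

595.1 kg/h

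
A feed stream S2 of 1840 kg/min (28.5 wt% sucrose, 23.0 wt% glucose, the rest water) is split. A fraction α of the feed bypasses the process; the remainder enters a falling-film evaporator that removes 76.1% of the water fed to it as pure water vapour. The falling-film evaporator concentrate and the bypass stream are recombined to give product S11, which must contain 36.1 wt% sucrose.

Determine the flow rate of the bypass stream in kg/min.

All 1840×0.285 = 524.4 kg/min of sucrose reaches S11, so S11 = 524.4/0.361 = 1452.6 kg/min and vapour = 387.37 kg/min.
The evaporator receives (1−α)·1840 of feed at 0.485 water and removes 0.761 of that water:
0.761×0.485×(1−α)×1840 = 387.37
(1−α) = 387.37/679.12 = 0.5704;  α = 0.4296.
Bypass flow = 0.4296×1840 = 790.46 kg/min.

790.5 kg/min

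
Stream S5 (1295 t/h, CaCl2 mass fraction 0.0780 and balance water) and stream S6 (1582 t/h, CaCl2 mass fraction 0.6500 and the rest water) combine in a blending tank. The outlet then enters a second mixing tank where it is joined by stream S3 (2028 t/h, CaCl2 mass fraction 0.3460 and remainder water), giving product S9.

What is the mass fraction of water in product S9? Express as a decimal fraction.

Overall, product flow = 4905 t/h.
water in = 1295×0.922 + 1582×0.350 + 2028×0.654 = 3074 t/h.
water fraction in S9 = 0.6267.

0.6267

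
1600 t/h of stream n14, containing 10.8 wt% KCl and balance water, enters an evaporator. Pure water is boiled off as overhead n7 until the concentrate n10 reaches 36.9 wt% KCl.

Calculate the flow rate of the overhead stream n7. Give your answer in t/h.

KCl is conserved: 1600×0.108 = 172.8 t/h all reports to the concentrate.
Concentrate = 172.8/(target fraction) = 468.29 t/h.
Overhead = 1600 − 468.29 = 1131.7 t/h.

1132 t/h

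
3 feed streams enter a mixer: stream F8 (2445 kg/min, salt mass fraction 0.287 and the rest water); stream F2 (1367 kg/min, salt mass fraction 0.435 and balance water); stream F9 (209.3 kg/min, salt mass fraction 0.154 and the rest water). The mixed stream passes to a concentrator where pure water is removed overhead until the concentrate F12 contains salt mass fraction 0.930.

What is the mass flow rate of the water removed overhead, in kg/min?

salt entering = 2445×0.287 + 1367×0.435 + 209.3×0.154 = 1328.6 kg/min.
All salt reports to F12, so F12 = 1328.6/0.930 = 1428.6 kg/min.
Total feed = 4021.3 kg/min; overhead = 4021.3 − 1428.6 = 2592.7 kg/min.

2593 kg/min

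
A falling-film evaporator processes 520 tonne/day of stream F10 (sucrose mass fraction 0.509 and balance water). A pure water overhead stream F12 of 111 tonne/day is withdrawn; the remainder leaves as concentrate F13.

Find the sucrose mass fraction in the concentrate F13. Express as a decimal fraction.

0.647

sucrose is not removed: 520×0.509 = 264.68 tonne/day of sucrose enters F13.
Concentrate = 520 − 111 = 409 tonne/day.
Mass fraction = 264.68/409 = 0.647.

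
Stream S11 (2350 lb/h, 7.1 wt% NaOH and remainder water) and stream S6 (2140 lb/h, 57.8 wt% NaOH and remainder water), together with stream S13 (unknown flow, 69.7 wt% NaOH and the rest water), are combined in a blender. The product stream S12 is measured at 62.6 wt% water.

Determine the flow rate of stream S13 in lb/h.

852.9 lb/h

Let S13 be the unknown flow. Total out = 4490 + S13.
water balance: 3086.2 + 0.303·S13 = 0.626·(4490 + S13)
(0.303 − 0.626)·S13 = 0.626×4490 − 3086.2 = -275.49
S13 = -275.49 / -0.323 = 852.91 lb/h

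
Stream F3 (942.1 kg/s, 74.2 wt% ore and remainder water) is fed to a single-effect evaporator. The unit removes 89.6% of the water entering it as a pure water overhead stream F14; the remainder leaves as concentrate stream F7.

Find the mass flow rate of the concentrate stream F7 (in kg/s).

water entering = 942.1×0.258 = 243.06 kg/s; overhead removed = 0.896×243.06 = 217.78 kg/s.
Concentrate = 942.1 − 217.78 = 724.32 kg/s.

724.3 kg/s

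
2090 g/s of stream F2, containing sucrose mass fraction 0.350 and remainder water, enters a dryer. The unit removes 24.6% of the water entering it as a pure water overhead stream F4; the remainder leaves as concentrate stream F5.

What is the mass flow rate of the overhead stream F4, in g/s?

334.2 g/s

water entering = 2090×0.650 = 1358.5 g/s; overhead removed = 0.246×1358.5 = 334.19 g/s.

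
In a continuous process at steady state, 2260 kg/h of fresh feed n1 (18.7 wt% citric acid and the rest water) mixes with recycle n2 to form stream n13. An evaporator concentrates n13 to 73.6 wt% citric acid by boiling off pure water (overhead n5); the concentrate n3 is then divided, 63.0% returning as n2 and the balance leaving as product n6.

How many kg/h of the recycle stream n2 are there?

977.7 kg/h

Overall citric acid balance (none leaves overhead): citric acid in fresh feed = citric acid in product, i.e. 2260×0.187 = (1−0.630)·n3·0.736.
n3 = 422.62/(0.736×0.370) = 1551.9 kg/h.
Recycle n2 = 0.630×1551.9 = 977.71 kg/h.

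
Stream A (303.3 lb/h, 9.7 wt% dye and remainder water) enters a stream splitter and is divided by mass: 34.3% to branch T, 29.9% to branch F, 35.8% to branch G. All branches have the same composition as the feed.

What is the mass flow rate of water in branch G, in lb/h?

98.05 lb/h

Branch G total = 0.358×303.3 = 108.58 lb/h.
water in G = 0.903×108.58 = 98.049 lb/h.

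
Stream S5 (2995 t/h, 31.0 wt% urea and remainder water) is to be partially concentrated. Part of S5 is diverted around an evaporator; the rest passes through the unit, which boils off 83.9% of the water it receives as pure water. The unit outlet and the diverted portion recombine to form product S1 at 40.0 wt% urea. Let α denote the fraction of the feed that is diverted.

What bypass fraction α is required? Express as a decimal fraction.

All 2995×0.310 = 928.45 t/h of urea reaches S1, so S1 = 928.45/0.400 = 2321.1 t/h and vapour = 673.88 t/h.
The evaporator receives (1−α)·2995 of feed at 0.690 water and removes 0.839 of that water:
0.839×0.690×(1−α)×2995 = 673.88
(1−α) = 673.88/1733.8 = 0.3887;  α = 0.6113.

0.611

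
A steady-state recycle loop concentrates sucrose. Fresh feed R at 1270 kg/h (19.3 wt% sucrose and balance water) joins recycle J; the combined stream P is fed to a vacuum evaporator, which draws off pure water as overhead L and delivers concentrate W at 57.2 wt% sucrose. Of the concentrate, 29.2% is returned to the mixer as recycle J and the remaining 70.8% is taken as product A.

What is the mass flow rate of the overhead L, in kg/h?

Overall sucrose balance (none leaves overhead): sucrose in fresh feed = sucrose in product, i.e. 1270×0.193 = (1−0.292)·W·0.572.
W = 245.11/(0.572×0.708) = 605.25 kg/h.
Recycle J = 0.292×605.25 = 176.73 kg/h.
Combined feed P = 1270 + 176.73 = 1446.7 kg/h.
Overhead L = P − W = 1446.7 − 605.25 = 841.49 kg/h.

841.5 kg/h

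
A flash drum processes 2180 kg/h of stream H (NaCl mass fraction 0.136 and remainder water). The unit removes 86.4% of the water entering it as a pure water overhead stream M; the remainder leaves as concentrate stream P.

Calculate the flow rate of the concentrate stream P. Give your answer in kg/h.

552.6 kg/h

water entering = 2180×0.864 = 1883.5 kg/h; overhead removed = 0.864×1883.5 = 1627.4 kg/h.
Concentrate = 2180 − 1627.4 = 552.64 kg/h.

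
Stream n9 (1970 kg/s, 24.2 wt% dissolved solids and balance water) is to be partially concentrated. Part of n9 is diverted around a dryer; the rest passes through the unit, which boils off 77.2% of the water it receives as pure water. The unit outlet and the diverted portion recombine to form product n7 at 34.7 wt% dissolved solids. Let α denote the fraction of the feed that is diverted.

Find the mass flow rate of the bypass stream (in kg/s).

All 1970×0.242 = 476.74 kg/s of dissolved solids reaches n7, so n7 = 476.74/0.347 = 1373.9 kg/s and vapour = 596.11 kg/s.
The evaporator receives (1−α)·1970 of feed at 0.758 water and removes 0.772 of that water:
0.772×0.758×(1−α)×1970 = 596.11
(1−α) = 596.11/1152.8 = 0.5171;  α = 0.4829.
Bypass flow = 0.4829×1970 = 951.32 kg/s.

951.3 kg/s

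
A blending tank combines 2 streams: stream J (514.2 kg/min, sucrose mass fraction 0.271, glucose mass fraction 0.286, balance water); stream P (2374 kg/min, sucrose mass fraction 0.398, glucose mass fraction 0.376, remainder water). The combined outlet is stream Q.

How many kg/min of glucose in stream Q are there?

glucose out = glucose in = 514.2×0.286 + 2374×0.376 = 1039.7 kg/min.

1040 kg/min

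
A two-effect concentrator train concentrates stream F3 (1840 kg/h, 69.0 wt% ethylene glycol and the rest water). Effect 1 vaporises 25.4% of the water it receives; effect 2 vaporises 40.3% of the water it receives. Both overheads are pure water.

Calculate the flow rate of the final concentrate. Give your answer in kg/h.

1524 kg/h

water in feed = 1840×0.310 = 570.4 kg/h.
After stage 1: water left = (1−0.254)×570.4 = 425.52; stream total = 1695.1 kg/h.
After stage 2: water left = (1−0.403)×425.52 = 254.03; final concentrate = 1523.6 kg/h.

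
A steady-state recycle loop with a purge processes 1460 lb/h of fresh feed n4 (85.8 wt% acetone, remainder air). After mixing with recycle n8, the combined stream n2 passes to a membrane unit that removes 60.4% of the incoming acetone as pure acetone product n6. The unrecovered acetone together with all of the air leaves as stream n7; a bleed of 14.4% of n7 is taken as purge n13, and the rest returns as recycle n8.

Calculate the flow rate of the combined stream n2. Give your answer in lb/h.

3335 lb/h

air enters only via n4 and leaves only via the purge: 1460×0.142 = 0.144×(air in n7), and the membrane unit passes all air, so air in n2 = air in n7 = 1439.7 lb/h.
acetone in n2: m_A = 1460×0.858 + (1−0.144)·(1−0.604)·m_A, so m_A = 1252.7/0.6610 = 1895.1 lb/h.
n2 = 1895.1 + 1439.7 = 3334.8 lb/h.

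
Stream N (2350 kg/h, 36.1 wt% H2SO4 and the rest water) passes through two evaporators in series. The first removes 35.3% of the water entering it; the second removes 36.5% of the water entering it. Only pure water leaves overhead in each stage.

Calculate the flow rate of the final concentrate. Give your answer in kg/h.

1465 kg/h

water in feed = 2350×0.639 = 1501.7 kg/h.
After stage 1: water left = (1−0.353)×1501.7 = 971.57; stream total = 1819.9 kg/h.
After stage 2: water left = (1−0.365)×971.57 = 616.95; final concentrate = 1465.3 kg/h.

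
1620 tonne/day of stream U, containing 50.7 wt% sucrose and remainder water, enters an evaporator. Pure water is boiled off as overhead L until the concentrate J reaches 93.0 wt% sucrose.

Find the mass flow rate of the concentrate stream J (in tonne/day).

883.2 tonne/day

sucrose is conserved: 1620×0.507 = 821.34 tonne/day all reports to the concentrate.
Concentrate = 821.34/(target fraction) = 883.16 tonne/day.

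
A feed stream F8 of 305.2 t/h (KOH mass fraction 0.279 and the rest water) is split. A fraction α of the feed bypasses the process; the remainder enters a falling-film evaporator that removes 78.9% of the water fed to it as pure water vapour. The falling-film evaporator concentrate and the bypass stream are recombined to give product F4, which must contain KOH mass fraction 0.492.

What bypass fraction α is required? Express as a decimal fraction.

0.239

All 305.2×0.279 = 85.151 t/h of KOH reaches F4, so F4 = 85.151/0.492 = 173.07 t/h and vapour = 132.13 t/h.
The evaporator receives (1−α)·305.2 of feed at 0.721 water and removes 0.789 of that water:
0.789×0.721×(1−α)×305.2 = 132.13
(1−α) = 132.13/173.62 = 0.7610;  α = 0.2390.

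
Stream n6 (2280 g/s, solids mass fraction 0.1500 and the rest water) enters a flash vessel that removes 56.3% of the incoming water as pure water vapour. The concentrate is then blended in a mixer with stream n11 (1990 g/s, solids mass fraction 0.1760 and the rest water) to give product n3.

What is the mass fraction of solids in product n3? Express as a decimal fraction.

0.2178

Vapour removed = 0.563×0.850×2280 = 1091.1 g/s; concentrate = 1188.9 g/s.
solids reaching the mixer = 342 (from concentrate) + 1990×0.176 = 692.24 g/s.
Product flow = 1188.9 + 1990 = 3178.9 g/s; solids fraction = 0.2178.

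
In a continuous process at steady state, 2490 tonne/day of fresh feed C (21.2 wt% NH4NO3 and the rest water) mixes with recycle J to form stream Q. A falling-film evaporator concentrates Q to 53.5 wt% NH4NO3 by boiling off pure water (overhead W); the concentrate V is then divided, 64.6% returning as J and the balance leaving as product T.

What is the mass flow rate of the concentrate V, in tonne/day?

Overall NH4NO3 balance (none leaves overhead): NH4NO3 in fresh feed = NH4NO3 in product, i.e. 2490×0.212 = (1−0.646)·V·0.535.
V = 527.88/(0.535×0.354) = 2787.3 tonne/day.

2787 tonne/day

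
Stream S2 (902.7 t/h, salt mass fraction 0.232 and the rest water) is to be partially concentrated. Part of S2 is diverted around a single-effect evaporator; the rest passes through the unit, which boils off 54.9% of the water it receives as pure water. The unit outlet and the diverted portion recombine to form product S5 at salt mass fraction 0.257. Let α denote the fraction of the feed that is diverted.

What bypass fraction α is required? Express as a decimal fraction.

0.769

All 902.7×0.232 = 209.43 t/h of salt reaches S5, so S5 = 209.43/0.257 = 814.89 t/h and vapour = 87.811 t/h.
The evaporator receives (1−α)·902.7 of feed at 0.768 water and removes 0.549 of that water:
0.549×0.768×(1−α)×902.7 = 87.811
(1−α) = 87.811/380.61 = 0.2307;  α = 0.7693.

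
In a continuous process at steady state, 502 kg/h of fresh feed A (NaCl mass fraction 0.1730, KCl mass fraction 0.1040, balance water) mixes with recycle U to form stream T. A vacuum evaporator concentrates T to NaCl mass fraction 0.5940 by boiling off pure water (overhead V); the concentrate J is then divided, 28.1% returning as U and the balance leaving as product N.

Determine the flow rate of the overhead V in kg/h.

355.8 kg/h

Overall NaCl balance (none leaves overhead): NaCl in fresh feed = NaCl in product, i.e. 502×0.173 = (1−0.281)·J·0.594.
J = 86.846/(0.594×0.719) = 203.35 kg/h.
Recycle U = 0.281×203.35 = 57.14 kg/h.
Combined feed T = 502 + 57.14 = 559.14 kg/h.
Overhead V = T − J = 559.14 − 203.35 = 355.79 kg/h.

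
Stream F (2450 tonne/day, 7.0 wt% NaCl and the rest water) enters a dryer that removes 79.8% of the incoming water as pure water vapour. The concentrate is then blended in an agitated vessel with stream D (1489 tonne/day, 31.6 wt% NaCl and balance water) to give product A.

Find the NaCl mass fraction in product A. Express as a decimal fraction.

0.3027

Vapour removed = 0.798×0.930×2450 = 1818.2 tonne/day; concentrate = 631.76 tonne/day.
NaCl reaching the mixer = 171.5 (from concentrate) + 1489×0.316 = 642.02 tonne/day.
Product flow = 631.76 + 1489 = 2120.8 tonne/day; NaCl fraction = 0.3027.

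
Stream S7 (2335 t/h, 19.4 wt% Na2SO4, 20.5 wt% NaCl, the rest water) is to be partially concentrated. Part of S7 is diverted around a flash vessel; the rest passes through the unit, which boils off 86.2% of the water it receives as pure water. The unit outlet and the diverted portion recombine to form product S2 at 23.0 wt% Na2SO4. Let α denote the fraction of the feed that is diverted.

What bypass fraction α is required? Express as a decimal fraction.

0.698

All 2335×0.194 = 452.99 t/h of Na2SO4 reaches S2, so S2 = 452.99/0.230 = 1969.5 t/h and vapour = 365.48 t/h.
The evaporator receives (1−α)·2335 of feed at 0.601 water and removes 0.862 of that water:
0.862×0.601×(1−α)×2335 = 365.48
(1−α) = 365.48/1209.7 = 0.3021;  α = 0.6979.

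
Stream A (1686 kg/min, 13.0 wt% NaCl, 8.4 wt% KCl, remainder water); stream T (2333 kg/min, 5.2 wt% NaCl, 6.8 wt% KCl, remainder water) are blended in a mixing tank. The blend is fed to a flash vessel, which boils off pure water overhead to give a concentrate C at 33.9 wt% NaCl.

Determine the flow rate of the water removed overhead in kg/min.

NaCl entering = 1686×0.130 + 2333×0.052 = 340.5 kg/min.
All NaCl reports to C, so C = 340.5/0.339 = 1004.4 kg/min.
Total feed = 4019 kg/min; overhead = 4019 − 1004.4 = 3014.6 kg/min.

3015 kg/min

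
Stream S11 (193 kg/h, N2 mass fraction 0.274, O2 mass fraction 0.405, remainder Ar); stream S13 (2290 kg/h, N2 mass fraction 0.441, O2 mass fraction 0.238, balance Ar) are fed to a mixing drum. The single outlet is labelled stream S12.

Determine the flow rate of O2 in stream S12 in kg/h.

623.2 kg/h

O2 out = O2 in = 193×0.405 + 2290×0.238 = 623.18 kg/h.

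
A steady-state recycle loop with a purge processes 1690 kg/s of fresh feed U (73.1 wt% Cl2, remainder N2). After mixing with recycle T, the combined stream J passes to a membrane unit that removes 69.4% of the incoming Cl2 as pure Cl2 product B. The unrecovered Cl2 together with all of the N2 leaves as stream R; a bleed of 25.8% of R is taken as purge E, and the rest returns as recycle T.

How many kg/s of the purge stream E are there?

N2 enters only via U and leaves only via the purge: 1690×0.269 = 0.258×(N2 in R), and the membrane unit passes all N2, so N2 in J = N2 in R = 1762.1 kg/s.
Cl2 in J: m_A = 1690×0.731 + (1−0.258)·(1−0.694)·m_A, so m_A = 1235.4/0.7729 = 1598.3 kg/s.
R = (1−0.694)×1598.3 + 1762.1 = 2251.1 kg/s.
Purge E = 0.258×2251.1 = 580.79 kg/s.

580.8 kg/s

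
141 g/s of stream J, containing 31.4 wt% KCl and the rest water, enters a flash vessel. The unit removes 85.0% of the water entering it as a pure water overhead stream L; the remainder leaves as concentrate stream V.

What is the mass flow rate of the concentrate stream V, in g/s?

58.78 g/s

water entering = 141×0.686 = 96.726 g/s; overhead removed = 0.850×96.726 = 82.217 g/s.
Concentrate = 141 − 82.217 = 58.783 g/s.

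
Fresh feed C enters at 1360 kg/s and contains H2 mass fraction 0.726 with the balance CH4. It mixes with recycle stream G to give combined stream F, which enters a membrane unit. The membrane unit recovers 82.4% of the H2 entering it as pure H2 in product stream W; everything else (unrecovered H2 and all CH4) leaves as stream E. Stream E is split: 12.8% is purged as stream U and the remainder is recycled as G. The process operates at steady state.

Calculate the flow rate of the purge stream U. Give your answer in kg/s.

398.9 kg/s

CH4 enters only via C and leaves only via the purge: 1360×0.274 = 0.128×(CH4 in E), and the membrane unit passes all CH4, so CH4 in F = CH4 in E = 2911.3 kg/s.
H2 in F: m_A = 1360×0.726 + (1−0.128)·(1−0.824)·m_A, so m_A = 987.36/0.8465 = 1166.4 kg/s.
E = (1−0.824)×1166.4 + 2911.3 = 3116.5 kg/s.
Purge U = 0.128×3116.5 = 398.92 kg/s.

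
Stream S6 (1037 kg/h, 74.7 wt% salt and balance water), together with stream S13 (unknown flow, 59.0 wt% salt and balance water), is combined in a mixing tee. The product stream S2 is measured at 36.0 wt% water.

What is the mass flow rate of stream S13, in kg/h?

2219 kg/h

Let S13 be the unknown flow. Total out = 1037 + S13.
water balance: 262.36 + 0.410·S13 = 0.360·(1037 + S13)
(0.410 − 0.360)·S13 = 0.360×1037 − 262.36 = 110.96
S13 = 110.96 / 0.050 = 2219.2 kg/h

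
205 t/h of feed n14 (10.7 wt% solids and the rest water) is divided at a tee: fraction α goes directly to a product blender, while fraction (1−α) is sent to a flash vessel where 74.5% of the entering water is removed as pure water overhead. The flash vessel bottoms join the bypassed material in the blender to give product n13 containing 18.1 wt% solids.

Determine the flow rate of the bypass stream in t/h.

All 205×0.107 = 21.935 t/h of solids reaches n13, so n13 = 21.935/0.181 = 121.19 t/h and vapour = 83.812 t/h.
The evaporator receives (1−α)·205 of feed at 0.893 water and removes 0.745 of that water:
0.745×0.893×(1−α)×205 = 83.812
(1−α) = 83.812/136.38 = 0.6145;  α = 0.3855.
Bypass flow = 0.3855×205 = 79.021 t/h.

79.02 t/h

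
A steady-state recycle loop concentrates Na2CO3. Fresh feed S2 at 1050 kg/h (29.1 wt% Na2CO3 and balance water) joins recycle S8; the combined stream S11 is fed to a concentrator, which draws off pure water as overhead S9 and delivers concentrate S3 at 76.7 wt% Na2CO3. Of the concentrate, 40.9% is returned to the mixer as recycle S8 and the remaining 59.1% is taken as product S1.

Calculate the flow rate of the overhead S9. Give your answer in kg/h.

651.6 kg/h

Overall Na2CO3 balance (none leaves overhead): Na2CO3 in fresh feed = Na2CO3 in product, i.e. 1050×0.291 = (1−0.409)·S3·0.767.
S3 = 305.55/(0.767×0.591) = 674.06 kg/h.
Recycle S8 = 0.409×674.06 = 275.69 kg/h.
Combined feed S11 = 1050 + 275.69 = 1325.7 kg/h.
Overhead S9 = S11 − S3 = 1325.7 − 674.06 = 651.63 kg/h.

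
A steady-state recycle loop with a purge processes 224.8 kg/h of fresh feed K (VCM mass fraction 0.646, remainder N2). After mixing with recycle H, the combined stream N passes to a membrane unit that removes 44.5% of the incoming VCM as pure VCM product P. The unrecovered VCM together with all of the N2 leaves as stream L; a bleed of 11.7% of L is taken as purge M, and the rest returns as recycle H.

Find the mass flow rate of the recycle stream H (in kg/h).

N2 enters only via K and leaves only via the purge: 224.8×0.354 = 0.117×(N2 in L), and the membrane unit passes all N2, so N2 in N = N2 in L = 680.16 kg/h.
VCM in N: m_A = 224.8×0.646 + (1−0.117)·(1−0.445)·m_A, so m_A = 145.22/0.5099 = 284.78 kg/h.
L = (1−0.445)×284.78 + 680.16 = 838.22 kg/h.
Recycle H = (1−0.117)×838.22 = 740.15 kg/h.

740.1 kg/h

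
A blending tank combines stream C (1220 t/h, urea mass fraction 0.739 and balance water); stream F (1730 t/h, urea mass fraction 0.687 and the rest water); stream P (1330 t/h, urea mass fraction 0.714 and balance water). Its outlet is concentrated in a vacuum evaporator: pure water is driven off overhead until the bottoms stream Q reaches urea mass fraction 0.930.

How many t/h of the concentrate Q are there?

urea entering = 1220×0.739 + 1730×0.687 + 1330×0.714 = 3039.7 t/h.
All urea reports to Q, so Q = 3039.7/0.930 = 3268.5 t/h.

3269 t/h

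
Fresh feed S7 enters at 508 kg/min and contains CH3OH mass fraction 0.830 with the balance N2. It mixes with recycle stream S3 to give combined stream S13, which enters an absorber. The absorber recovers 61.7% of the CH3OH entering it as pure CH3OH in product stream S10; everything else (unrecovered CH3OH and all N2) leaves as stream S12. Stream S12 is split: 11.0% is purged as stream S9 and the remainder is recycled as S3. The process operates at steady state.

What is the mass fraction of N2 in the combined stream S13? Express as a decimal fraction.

N2 enters only via S7 and leaves only via the purge: 508×0.170 = 0.110×(N2 in S12), and the absorber passes all N2, so N2 in S13 = N2 in S12 = 785.09 kg/min.
CH3OH in S13: m_A = 508×0.830 + (1−0.110)·(1−0.617)·m_A, so m_A = 421.64/0.6591 = 639.69 kg/min.
S13 = 639.69 + 785.09 = 1424.8 kg/min.
N2 fraction in S13 = 785.09/1424.8 = 0.551.

0.551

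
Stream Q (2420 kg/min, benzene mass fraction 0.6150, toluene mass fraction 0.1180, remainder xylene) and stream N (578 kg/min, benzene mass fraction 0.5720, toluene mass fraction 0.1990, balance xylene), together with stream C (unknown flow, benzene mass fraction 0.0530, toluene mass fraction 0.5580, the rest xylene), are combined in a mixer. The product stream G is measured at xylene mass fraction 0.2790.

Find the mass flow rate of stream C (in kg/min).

Let C be the unknown flow. Total out = 2998 + C.
xylene balance: 778.5 + 0.389·C = 0.279·(2998 + C)
(0.389 − 0.279)·C = 0.279×2998 − 778.5 = 57.94
C = 57.94 / 0.110 = 526.73 kg/min

526.7 kg/min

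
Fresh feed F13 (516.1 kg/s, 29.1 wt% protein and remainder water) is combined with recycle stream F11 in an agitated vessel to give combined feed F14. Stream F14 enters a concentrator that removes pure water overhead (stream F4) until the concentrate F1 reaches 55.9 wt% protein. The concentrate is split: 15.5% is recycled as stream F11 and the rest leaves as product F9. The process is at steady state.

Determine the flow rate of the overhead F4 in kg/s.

247.4 kg/s

Overall protein balance (none leaves overhead): protein in fresh feed = protein in product, i.e. 516.1×0.291 = (1−0.155)·F1·0.559.
F1 = 150.19/(0.559×0.845) = 317.95 kg/s.
Recycle F11 = 0.155×317.95 = 49.282 kg/s.
Combined feed F14 = 516.1 + 49.282 = 565.38 kg/s.
Overhead F4 = F14 − F1 = 565.38 − 317.95 = 247.43 kg/s.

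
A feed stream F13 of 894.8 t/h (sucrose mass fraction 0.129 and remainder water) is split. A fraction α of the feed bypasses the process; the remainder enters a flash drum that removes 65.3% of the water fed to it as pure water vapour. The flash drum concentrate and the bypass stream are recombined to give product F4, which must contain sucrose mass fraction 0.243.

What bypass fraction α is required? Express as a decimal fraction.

0.175

All 894.8×0.129 = 115.43 t/h of sucrose reaches F4, so F4 = 115.43/0.243 = 475.02 t/h and vapour = 419.78 t/h.
The evaporator receives (1−α)·894.8 of feed at 0.871 water and removes 0.653 of that water:
0.653×0.871×(1−α)×894.8 = 419.78
(1−α) = 419.78/508.93 = 0.8248;  α = 0.1752.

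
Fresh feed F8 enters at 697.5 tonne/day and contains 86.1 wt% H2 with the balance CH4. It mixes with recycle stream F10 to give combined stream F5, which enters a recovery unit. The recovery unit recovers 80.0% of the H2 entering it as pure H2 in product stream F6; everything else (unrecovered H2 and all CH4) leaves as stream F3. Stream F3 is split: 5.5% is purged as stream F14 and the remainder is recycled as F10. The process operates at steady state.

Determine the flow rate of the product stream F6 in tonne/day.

592.4 tonne/day

H2 in F5: m_A = 697.5×0.861 + (1−0.055)·(1−0.800)·m_A, so m_A = 600.55/0.8110 = 740.5 tonne/day.
Product F6 = 0.800×740.5 = 592.4 tonne/day.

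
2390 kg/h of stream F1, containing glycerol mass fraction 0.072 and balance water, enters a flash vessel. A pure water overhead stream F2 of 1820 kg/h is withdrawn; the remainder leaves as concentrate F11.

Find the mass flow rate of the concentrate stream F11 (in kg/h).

Concentrate = 2390 − 1820 = 570 kg/h.

570 kg/h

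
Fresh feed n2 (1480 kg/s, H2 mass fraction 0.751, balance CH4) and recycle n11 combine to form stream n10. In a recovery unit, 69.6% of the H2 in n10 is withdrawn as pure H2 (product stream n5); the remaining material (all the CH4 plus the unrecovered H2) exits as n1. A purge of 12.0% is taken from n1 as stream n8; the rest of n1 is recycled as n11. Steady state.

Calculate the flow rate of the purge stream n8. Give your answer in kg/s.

CH4 enters only via n2 and leaves only via the purge: 1480×0.249 = 0.120×(CH4 in n1), and the recovery unit passes all CH4, so CH4 in n10 = CH4 in n1 = 3071 kg/s.
H2 in n10: m_A = 1480×0.751 + (1−0.120)·(1−0.696)·m_A, so m_A = 1111.5/0.7325 = 1517.4 kg/s.
n1 = (1−0.696)×1517.4 + 3071 = 3532.3 kg/s.
Purge n8 = 0.120×3532.3 = 423.88 kg/s.

423.9 kg/s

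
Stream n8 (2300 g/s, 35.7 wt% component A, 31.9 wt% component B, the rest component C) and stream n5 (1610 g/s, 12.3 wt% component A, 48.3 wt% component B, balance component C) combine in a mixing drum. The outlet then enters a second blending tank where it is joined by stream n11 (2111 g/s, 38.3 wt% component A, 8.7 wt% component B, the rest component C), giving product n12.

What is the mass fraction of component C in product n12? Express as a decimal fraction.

Overall, product flow = 6021 g/s.
component C in = 2300×0.324 + 1610×0.394 + 2111×0.530 = 2498.4 g/s.
component C fraction in n12 = 0.4149.

0.4149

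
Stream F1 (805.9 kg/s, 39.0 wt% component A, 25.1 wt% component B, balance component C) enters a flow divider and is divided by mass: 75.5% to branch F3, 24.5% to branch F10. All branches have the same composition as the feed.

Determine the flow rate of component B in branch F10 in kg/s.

49.56 kg/s

Branch F10 total = 0.245×805.9 = 197.45 kg/s.
component B in F10 = 0.251×197.45 = 49.559 kg/s.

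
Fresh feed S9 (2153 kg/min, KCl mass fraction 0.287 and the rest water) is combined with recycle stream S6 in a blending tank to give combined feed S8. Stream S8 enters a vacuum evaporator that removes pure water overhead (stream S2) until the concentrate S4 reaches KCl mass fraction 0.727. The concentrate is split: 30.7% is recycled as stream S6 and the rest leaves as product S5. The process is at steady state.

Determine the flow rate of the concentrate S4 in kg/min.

1226 kg/min

Overall KCl balance (none leaves overhead): KCl in fresh feed = KCl in product, i.e. 2153×0.287 = (1−0.307)·S4·0.727.
S4 = 617.91/(0.727×0.693) = 1226.5 kg/min.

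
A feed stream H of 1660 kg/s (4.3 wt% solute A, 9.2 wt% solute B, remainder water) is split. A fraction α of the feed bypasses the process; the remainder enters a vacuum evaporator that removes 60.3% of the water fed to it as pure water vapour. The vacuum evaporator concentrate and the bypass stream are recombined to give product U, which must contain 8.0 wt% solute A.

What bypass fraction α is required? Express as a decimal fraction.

All 1660×0.043 = 71.38 kg/s of solute A reaches U, so U = 71.38/0.080 = 892.25 kg/s and vapour = 767.75 kg/s.
The evaporator receives (1−α)·1660 of feed at 0.865 water and removes 0.603 of that water:
0.603×0.865×(1−α)×1660 = 767.75
(1−α) = 767.75/865.85 = 0.8867;  α = 0.1133.

0.113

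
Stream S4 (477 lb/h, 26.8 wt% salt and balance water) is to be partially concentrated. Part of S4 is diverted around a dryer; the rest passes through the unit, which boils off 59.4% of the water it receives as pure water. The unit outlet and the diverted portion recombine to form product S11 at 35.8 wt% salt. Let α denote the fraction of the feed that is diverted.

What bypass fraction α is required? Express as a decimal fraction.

0.422

All 477×0.268 = 127.84 lb/h of salt reaches S11, so S11 = 127.84/0.358 = 357.08 lb/h and vapour = 119.92 lb/h.
The evaporator receives (1−α)·477 of feed at 0.732 water and removes 0.594 of that water:
0.594×0.732×(1−α)×477 = 119.92
(1−α) = 119.92/207.4 = 0.5782;  α = 0.4218.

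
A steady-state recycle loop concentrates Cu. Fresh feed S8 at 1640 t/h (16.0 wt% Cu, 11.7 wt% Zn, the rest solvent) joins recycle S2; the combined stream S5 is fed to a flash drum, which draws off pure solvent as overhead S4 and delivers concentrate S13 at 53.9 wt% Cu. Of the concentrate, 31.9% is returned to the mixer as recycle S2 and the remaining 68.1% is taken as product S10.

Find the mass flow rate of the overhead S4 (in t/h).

1153 t/h

Overall Cu balance (none leaves overhead): Cu in fresh feed = Cu in product, i.e. 1640×0.160 = (1−0.319)·S13·0.539.
S13 = 262.4/(0.539×0.681) = 714.87 t/h.
Recycle S2 = 0.319×714.87 = 228.04 t/h.
Combined feed S5 = 1640 + 228.04 = 1868 t/h.
Overhead S4 = S5 − S13 = 1868 − 714.87 = 1153.2 t/h.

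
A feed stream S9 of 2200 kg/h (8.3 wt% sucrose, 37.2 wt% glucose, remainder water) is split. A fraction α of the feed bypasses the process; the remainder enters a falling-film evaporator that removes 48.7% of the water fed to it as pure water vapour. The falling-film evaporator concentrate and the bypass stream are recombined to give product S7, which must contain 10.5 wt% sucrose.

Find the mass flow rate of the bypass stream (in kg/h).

All 2200×0.083 = 182.6 kg/h of sucrose reaches S7, so S7 = 182.6/0.105 = 1739 kg/h and vapour = 460.95 kg/h.
The evaporator receives (1−α)·2200 of feed at 0.545 water and removes 0.487 of that water:
0.487×0.545×(1−α)×2200 = 460.95
(1−α) = 460.95/583.91 = 0.7894;  α = 0.2106.
Bypass flow = 0.2106×2200 = 463.28 kg/h.

463.3 kg/h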